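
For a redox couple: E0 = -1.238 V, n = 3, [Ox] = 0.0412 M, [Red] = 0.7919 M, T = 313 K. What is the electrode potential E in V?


Apply the Nernst equation: E = E0 + (RT/nF)*ln([Ox]/[Red])
Step 1: RT/nF = 8.314*313/(3*96485) = 0.00899028 V
Step 2: [Ox]/[Red] = 0.0412/0.7919 = 0.052027
Step 3: ln(0.052027) = -2.955992
Step 4: correction = 0.00899028 * -2.955992 = -0.027 V
E = -1.238 + -0.027 = -1.265 V

-1.265 V


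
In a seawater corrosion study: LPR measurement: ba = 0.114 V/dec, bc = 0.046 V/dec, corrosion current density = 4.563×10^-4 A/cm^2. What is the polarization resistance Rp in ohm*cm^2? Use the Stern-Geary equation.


Apply the Stern-Geary equation: Rp = ba*bc / (2.303*icorr*(ba+bc))
ba*bc = 0.114*0.046 = 0.005244
ba+bc = 0.16; 2.303*icorr*(ba+bc) = 2.303*4.563×10^-4*0.16 = 1.6813742×10^-4
Rp = 0.005244 / 1.6813742×10^-4 = 31.2 ohm*cm^2

31.2 ohm*cm^2


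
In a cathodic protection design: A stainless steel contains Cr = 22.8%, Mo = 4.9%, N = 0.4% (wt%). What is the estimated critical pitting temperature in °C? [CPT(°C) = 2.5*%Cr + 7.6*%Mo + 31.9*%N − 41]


Apply the ASTM G48 empirical CPT estimate: CPT(°C) = 2.5*%Cr + 7.6*%Mo + 31.9*%N − 41
2.5*22.8 = 57; 7.6*4.9 = 37.24; 31.9*0.4 = 12.76
CPT = 57 + 37.24 + 12.76 − 41 = 66 °C
Rounded to 0.1 °C: CPT ≈ 66.0 °C

66.0 °C


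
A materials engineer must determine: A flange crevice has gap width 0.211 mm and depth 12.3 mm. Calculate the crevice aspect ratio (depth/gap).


Aspect ratio = depth / gap
Ratio = 12.3 / 0.211 = 58.3

58.3


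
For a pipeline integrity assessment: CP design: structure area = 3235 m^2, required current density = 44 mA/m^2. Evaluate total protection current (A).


I = area * current density, then convert mA → A (÷1000)
I = 3235 * 44 / 1000 = 142.34 A

142.34 A


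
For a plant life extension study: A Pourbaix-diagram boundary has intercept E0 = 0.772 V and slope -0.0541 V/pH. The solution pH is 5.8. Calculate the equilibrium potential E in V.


Apply the Pourbaix line equation: E = E0 + slope*pH
E = 0.772 + (-0.0541)*5.8 = 0.772 + (-0.31378) = 0.45822 V
Rounded to 3 decimal places: E = 0.458 V

0.458 V


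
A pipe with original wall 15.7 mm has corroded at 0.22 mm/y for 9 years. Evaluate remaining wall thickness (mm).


Remaining wall = original − CR × time
t = 15.7 − 0.22*9 = 15.7 − 1.98 = 13.72 mm

13.72 mm


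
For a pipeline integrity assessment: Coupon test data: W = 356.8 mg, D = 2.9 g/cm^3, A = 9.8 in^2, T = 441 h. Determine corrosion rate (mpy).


Apply the mpy weight-loss relation: CR = 534 * W / (D * A * T)
Numerator: 534 * 356.8 = 190531.2
Denominator: 2.9 * 9.8 * 441 = 12533.22
CR = 190531.2 / 12533.22 = 15.2021 mpy

15.2021 mpy


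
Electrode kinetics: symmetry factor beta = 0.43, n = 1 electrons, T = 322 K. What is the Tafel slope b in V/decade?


Apply the Tafel slope relation: b = 2.303*R*T/(beta*n*F)
Numerator: 2.303 * 8.314 * 322 = 6165.38
Denominator: 0.43 * 1 * 96485 = 41488.55
b = 6165.38 / 41488.55 = 0.1486 V/decade

0.1486 V/decade


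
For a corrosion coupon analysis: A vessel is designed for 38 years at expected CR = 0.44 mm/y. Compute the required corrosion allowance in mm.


Corrosion allowance = CR × design life
CA = 0.44 * 38 = 16.72 mm

16.72 mm


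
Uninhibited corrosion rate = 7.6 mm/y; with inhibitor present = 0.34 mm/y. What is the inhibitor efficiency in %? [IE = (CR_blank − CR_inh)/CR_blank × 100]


Apply the inhibitor-efficiency definition: IE = (CR_blank − CR_inh)/CR_blank × 100
IE = (7.6 − 0.34) / 7.6 × 100
IE = 7.26 / 7.6 × 100 = 95.5 %

95.5 %


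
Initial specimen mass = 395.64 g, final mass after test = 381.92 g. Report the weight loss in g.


Weight loss = initial − final
WL = 395.64 − 381.92 = 13.72 g

13.72 g


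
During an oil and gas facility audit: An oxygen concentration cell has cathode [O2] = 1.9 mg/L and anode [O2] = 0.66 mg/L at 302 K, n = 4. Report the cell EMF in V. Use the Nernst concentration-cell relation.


Apply the Nernst concentration-cell relation: E = (RT/nF)*ln(C_cathode/C_anode)
RT/nF = 8.314*302/(4*96485) = 0.00650575 V
ln(1.9/0.66) = 1.05737
E = 0.00650575 * 1.05737 = 0.00688 V

0.00688 V


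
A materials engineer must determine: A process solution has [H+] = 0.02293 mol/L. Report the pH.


pH = −log10[H+]
pH = −log10(0.02293) = 1.64

1.64


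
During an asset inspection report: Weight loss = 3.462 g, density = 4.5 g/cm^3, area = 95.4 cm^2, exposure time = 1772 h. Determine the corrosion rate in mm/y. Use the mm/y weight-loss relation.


Apply the mm/y weight-loss relation: CR = 87600 * W / (D * A * T)
Numerator: 87600 * 3.462 = 303271.2
Denominator: 4.5 * 95.4 * 1772 = 760719.6
CR = 303271.2 / 760719.6 = 0.3987 mm/y

0.3987 mm/y


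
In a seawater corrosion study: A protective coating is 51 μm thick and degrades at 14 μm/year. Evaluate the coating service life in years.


Service life = thickness / degradation rate
Life = 51 / 14 = 3.6 years

3.6 years


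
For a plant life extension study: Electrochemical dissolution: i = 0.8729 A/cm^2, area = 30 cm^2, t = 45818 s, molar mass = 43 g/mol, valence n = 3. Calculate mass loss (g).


Apply Faraday's law: m = i*A*t*M / (n*F)
Total charge passed Q = i*A*t = 0.8729*30*45818 = 1199835.966 C
m = Q*M/(n*F) = 1199835.966*43/(3*96485) = 178.2417 g

178.2417 g


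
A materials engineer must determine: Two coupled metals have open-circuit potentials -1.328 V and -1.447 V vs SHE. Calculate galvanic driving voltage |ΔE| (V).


Driving voltage is the absolute potential difference.
|ΔE| = |-1.328 − (-1.447)| = 0.119 V

0.119 V


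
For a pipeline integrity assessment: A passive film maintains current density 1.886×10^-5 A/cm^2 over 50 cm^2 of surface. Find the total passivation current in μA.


I = i_pass * A, then convert A → μA (×10^6)
I = 1.886×10^-5 * 50 * 10^6 = 943.0 μA

943.0 μA


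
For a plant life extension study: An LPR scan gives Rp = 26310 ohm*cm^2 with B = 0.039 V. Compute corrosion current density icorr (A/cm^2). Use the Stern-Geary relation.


Apply the Stern-Geary relation: icorr = B / Rp
icorr = 0.039 / 26310 = 1.482×10^-6 A/cm^2

1.482×10^-6 A/cm^2


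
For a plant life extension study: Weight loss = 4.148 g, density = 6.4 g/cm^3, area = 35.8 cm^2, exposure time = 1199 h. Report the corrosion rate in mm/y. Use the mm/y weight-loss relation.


Apply the mm/y weight-loss relation: CR = 87600 * W / (D * A * T)
Numerator: 87600 * 4.148 = 363364.8
Denominator: 6.4 * 35.8 * 1199 = 274714.88
CR = 363364.8 / 274714.88 = 1.3227 mm/y

1.3227 mm/y


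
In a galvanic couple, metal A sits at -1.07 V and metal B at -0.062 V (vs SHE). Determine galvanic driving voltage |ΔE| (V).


Driving voltage is the absolute potential difference.
|ΔE| = |-1.07 − (-0.062)| = 1.008 V

1.008 V


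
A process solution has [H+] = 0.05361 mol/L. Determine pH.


pH = −log10[H+]
pH = −log10(0.05361) = 1.27

1.27


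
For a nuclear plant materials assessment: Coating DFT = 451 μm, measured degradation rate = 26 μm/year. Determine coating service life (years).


Service life = thickness / degradation rate
Life = 451 / 26 = 17.3 years

17.3 years


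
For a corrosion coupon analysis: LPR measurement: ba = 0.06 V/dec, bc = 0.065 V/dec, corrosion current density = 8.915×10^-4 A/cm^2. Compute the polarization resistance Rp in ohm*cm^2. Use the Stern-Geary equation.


Apply the Stern-Geary equation: Rp = ba*bc / (2.303*icorr*(ba+bc))
ba*bc = 0.06*0.065 = 0.0039
ba+bc = 0.125; 2.303*icorr*(ba+bc) = 2.303*8.915×10^-4*0.125 = 2.5664056×10^-4
Rp = 0.0039 / 2.5664056×10^-4 = 15.2 ohm*cm^2

15.2 ohm*cm^2


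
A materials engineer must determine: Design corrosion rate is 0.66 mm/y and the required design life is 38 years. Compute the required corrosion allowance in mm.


Corrosion allowance = CR × design life
CA = 0.66 * 38 = 25.08 mm

25.08 mm


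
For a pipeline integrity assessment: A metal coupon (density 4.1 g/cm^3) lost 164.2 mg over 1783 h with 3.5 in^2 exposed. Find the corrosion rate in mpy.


Apply the mpy weight-loss relation: CR = 534 * W / (D * A * T)
Numerator: 534 * 164.2 = 87682.8
Denominator: 4.1 * 3.5 * 1783 = 25586.05
CR = 87682.8 / 25586.05 = 3.427 mpy

3.427 mpy


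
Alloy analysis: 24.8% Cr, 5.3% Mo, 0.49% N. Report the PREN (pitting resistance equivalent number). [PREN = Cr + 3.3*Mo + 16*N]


Apply the PREN formula: PREN = Cr + 3.3*Mo + 16*N
PREN = 24.8 + 3.3*5.3 + 16*0.49
PREN = 24.8 + 17.49 + 7.84 = 50.13

50.13


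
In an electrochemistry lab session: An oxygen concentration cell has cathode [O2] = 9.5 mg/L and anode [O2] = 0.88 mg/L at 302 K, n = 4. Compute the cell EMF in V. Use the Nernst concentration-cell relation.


Apply the Nernst concentration-cell relation: E = (RT/nF)*ln(C_cathode/C_anode)
RT/nF = 8.314*302/(4*96485) = 0.00650575 V
ln(9.5/0.88) = 2.37913
E = 0.00650575 * 2.37913 = 0.01548 V

0.01548 V


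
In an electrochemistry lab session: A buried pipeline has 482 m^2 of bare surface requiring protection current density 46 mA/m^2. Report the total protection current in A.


I = area * current density, then convert mA → A (÷1000)
I = 482 * 46 / 1000 = 22.17 A

22.17 A


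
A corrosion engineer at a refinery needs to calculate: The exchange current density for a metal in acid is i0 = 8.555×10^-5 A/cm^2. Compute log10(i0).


i0 = 8.555×10^-5 A/cm^2
log10(i0) = -4.068

-4.068


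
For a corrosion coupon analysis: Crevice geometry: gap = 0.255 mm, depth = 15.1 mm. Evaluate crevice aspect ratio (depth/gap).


Aspect ratio = depth / gap
Ratio = 15.1 / 0.255 = 59.2

59.2


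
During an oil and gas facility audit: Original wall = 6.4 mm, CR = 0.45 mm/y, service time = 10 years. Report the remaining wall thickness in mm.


Remaining wall = original − CR × time
t = 6.4 − 0.45*10 = 6.4 − 4.5 = 1.9 mm

1.9 mm


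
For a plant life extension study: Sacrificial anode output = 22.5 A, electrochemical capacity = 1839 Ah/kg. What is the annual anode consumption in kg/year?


Annual consumption = current * hours per year / capacity
Rate = 22.5 * 8760 / 1839 = 107.2 kg/year

107.2 kg/year


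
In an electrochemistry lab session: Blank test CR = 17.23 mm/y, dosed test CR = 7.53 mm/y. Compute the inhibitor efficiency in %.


Apply the inhibitor-efficiency definition: IE = (CR_blank − CR_inh)/CR_blank × 100
IE = (17.23 − 7.53) / 17.23 × 100
IE = 9.7 / 17.23 × 100 = 56.3 %

56.3 %


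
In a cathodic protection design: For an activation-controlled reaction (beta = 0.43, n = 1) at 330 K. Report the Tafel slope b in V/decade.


Apply the Tafel slope relation: b = 2.303*R*T/(beta*n*F)
Numerator: 2.303 * 8.314 * 330 = 6318.56
Denominator: 0.43 * 1 * 96485 = 41488.55
b = 6318.56 / 41488.55 = 0.1523 V/decade

0.1523 V/decade


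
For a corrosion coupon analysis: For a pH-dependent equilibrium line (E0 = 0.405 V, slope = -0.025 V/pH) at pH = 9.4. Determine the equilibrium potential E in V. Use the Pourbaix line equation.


Apply the Pourbaix line equation: E = E0 + slope*pH
E = 0.405 + (-0.025)*9.4 = 0.405 + (-0.235) = 0.17 V
Rounded to 3 decimal places: E = 0.170 V

0.170 V


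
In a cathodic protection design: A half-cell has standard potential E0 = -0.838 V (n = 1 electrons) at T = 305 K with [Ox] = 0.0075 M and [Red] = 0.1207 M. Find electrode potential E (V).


Apply the Nernst equation: E = E0 + (RT/nF)*ln([Ox]/[Red])
Step 1: RT/nF = 8.314*305/(1*96485) = 0.02628149 V
Step 2: [Ox]/[Red] = 0.0075/0.1207 = 0.062138
Step 3: ln(0.062138) = -2.778398
Step 4: correction = 0.02628149 * -2.778398 = -0.073 V
E = -0.838 + -0.073 = -0.911 V

-0.911 V


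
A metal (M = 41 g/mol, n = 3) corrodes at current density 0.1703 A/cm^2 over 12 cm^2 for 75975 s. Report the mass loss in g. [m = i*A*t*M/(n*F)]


Apply Faraday's law: m = i*A*t*M / (n*F)
Total charge passed Q = i*A*t = 0.1703*12*75975 = 155262.51 C
m = Q*M/(n*F) = 155262.51*41/(3*96485) = 21.99224 g

21.99224 g


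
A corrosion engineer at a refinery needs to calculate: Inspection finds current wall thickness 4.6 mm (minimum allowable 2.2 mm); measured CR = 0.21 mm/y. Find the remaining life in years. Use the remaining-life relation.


Apply the remaining-life relation: RL = (t_current − t_min) / CR
RL = (4.6 − 2.2) / 0.21 = 2.4 / 0.21 = 11.4 years

11.4 years


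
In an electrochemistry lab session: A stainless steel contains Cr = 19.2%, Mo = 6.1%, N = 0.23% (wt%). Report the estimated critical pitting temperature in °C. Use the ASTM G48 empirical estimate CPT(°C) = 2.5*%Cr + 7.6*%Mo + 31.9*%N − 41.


Apply the ASTM G48 empirical CPT estimate: CPT(°C) = 2.5*%Cr + 7.6*%Mo + 31.9*%N − 41
2.5*19.2 = 48; 7.6*6.1 = 46.36; 31.9*0.23 = 7.337
CPT = 48 + 46.36 + 7.337 − 41 = 60.697 °C
Rounded to 0.1 °C: CPT ≈ 60.7 °C

60.7 °C


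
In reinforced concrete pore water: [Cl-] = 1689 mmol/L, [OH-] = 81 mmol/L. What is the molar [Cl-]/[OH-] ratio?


Threshold parameter = [Cl-] / [OH-] (molar basis; both in mmol/L, so units cancel)
Ratio = 1689 / 81 = 20.85

20.85


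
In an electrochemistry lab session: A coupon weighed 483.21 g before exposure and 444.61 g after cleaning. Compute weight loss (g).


Weight loss = initial − final
WL = 483.21 − 444.61 = 38.6 g

38.6 g


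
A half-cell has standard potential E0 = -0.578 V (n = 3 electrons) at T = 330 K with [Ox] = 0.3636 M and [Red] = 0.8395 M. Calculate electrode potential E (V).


Apply the Nernst equation: E = E0 + (RT/nF)*ln([Ox]/[Red])
Step 1: RT/nF = 8.314*330/(3*96485) = 0.00947857 V
Step 2: [Ox]/[Red] = 0.3636/0.8395 = 0.433115
Step 3: ln(0.433115) = -0.836752
Step 4: correction = 0.00947857 * -0.836752 = -0.008 V
E = -0.578 + -0.008 = -0.586 V

-0.586 V


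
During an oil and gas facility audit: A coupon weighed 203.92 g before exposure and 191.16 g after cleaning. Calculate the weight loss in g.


Weight loss = initial − final
WL = 203.92 − 191.16 = 12.76 g

12.76 g


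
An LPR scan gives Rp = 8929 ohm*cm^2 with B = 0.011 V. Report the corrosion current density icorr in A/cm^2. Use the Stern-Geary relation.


Apply the Stern-Geary relation: icorr = B / Rp
icorr = 0.011 / 8929 = 1.232×10^-6 A/cm^2

1.232×10^-6 A/cm^2


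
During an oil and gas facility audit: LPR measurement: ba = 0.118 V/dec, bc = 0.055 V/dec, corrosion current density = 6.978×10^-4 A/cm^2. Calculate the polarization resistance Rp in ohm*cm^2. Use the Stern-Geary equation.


Apply the Stern-Geary equation: Rp = ba*bc / (2.303*icorr*(ba+bc))
ba*bc = 0.118*0.055 = 0.00649
ba+bc = 0.173; 2.303*icorr*(ba+bc) = 2.303*6.978×10^-4*0.173 = 2.7801678×10^-4
Rp = 0.00649 / 2.7801678×10^-4 = 23.34 ohm*cm^2

23.34 ohm*cm^2


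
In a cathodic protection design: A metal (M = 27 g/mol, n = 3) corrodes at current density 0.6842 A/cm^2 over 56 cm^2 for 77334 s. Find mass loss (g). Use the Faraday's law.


Apply Faraday's law: m = i*A*t*M / (n*F)
Total charge passed Q = i*A*t = 0.6842*56*77334 = 2963067.6768 C
m = Q*M/(n*F) = 2963067.6768*27/(3*96485) = 276.391 g

276.391 g


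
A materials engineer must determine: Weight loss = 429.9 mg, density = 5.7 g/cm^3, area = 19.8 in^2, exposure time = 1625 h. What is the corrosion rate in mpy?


Apply the mpy weight-loss relation: CR = 534 * W / (D * A * T)
Numerator: 534 * 429.9 = 229566.6
Denominator: 5.7 * 19.8 * 1625 = 183397.5
CR = 229566.6 / 183397.5 = 1.25174 mpy

1.25174 mpy


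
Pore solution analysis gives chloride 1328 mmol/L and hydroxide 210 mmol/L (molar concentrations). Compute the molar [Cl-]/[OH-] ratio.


Threshold parameter = [Cl-] / [OH-] (molar basis; both in mmol/L, so units cancel)
Ratio = 1328 / 210 = 6.32

6.32


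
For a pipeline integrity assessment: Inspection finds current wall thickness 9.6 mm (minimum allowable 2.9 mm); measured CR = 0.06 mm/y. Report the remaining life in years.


Apply the remaining-life relation: RL = (t_current − t_min) / CR
RL = (9.6 − 2.9) / 0.06 = 6.7 / 0.06 = 111.7 years

111.7 years


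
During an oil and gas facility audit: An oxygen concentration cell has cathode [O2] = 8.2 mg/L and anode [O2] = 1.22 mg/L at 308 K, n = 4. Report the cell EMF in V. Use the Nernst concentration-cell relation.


Apply the Nernst concentration-cell relation: E = (RT/nF)*ln(C_cathode/C_anode)
RT/nF = 8.314*308/(4*96485) = 0.006635 V
ln(8.2/1.22) = 1.90528
E = 0.006635 * 1.90528 = 0.01264 V

0.01264 V


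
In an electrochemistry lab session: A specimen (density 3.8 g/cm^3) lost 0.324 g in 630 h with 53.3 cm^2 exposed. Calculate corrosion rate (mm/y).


Apply the mm/y weight-loss relation: CR = 87600 * W / (D * A * T)
Numerator: 87600 * 0.324 = 28382.4
Denominator: 3.8 * 53.3 * 630 = 127600.2
CR = 28382.4 / 127600.2 = 0.222432 mm/y

0.222432 mm/y


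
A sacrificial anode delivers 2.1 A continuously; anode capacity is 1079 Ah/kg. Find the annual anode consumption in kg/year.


Annual consumption = current * hours per year / capacity
Rate = 2.1 * 8760 / 1079 = 17.0 kg/year

17.0 kg/year


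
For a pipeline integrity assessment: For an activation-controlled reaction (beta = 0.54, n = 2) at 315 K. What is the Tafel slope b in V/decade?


Apply the Tafel slope relation: b = 2.303*R*T/(beta*n*F)
Numerator: 2.303 * 8.314 * 315 = 6031.35
Denominator: 0.54 * 2 * 96485 = 104203.8
b = 6031.35 / 104203.8 = 0.058 V/decade

0.058 V/decade


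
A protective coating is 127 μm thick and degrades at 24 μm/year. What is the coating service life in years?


Service life = thickness / degradation rate
Life = 127 / 24 = 5.3 years

5.3 years


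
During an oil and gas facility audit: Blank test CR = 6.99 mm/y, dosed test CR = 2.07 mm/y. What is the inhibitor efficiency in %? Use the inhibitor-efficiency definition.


Apply the inhibitor-efficiency definition: IE = (CR_blank − CR_inh)/CR_blank × 100
IE = (6.99 − 2.07) / 6.99 × 100
IE = 4.92 / 6.99 × 100 = 70.4 %

70.4 %


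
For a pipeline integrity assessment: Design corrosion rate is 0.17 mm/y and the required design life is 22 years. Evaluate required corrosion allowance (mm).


Corrosion allowance = CR × design life
CA = 0.17 * 22 = 3.74 mm

3.74 mm


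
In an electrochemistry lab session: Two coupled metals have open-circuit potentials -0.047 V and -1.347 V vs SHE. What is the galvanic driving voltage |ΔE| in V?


Driving voltage is the absolute potential difference.
|ΔE| = |-0.047 − (-1.347)| = 1.3 V

1.3 V


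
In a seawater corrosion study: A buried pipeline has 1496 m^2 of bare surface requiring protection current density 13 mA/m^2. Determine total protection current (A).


I = area * current density, then convert mA → A (÷1000)
I = 1496 * 13 / 1000 = 19.45 A

19.45 A


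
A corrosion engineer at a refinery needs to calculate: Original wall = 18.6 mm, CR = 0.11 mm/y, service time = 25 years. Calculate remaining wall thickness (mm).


Remaining wall = original − CR × time
t = 18.6 − 0.11*25 = 18.6 − 2.75 = 15.85 mm

15.85 mm


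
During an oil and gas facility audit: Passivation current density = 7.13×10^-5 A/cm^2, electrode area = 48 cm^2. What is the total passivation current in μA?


I = i_pass * A, then convert A → μA (×10^6)
I = 7.13×10^-5 * 48 * 10^6 = 3422.4 μA

3422.4 μA


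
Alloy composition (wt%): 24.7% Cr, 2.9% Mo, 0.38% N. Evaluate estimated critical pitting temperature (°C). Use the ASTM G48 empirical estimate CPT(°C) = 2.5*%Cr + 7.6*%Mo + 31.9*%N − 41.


Apply the ASTM G48 empirical CPT estimate: CPT(°C) = 2.5*%Cr + 7.6*%Mo + 31.9*%N − 41
2.5*24.7 = 61.75; 7.6*2.9 = 22.04; 31.9*0.38 = 12.122
CPT = 61.75 + 22.04 + 12.122 − 41 = 54.912 °C
Rounded to 0.1 °C: CPT ≈ 54.9 °C

54.9 °C


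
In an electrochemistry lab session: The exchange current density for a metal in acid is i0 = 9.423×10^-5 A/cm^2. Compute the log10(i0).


i0 = 9.423×10^-5 A/cm^2
log10(i0) = -4.026

-4.026


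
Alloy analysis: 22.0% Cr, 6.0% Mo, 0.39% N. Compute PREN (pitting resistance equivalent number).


Apply the PREN formula: PREN = Cr + 3.3*Mo + 16*N
PREN = 22.0 + 3.3*6.0 + 16*0.39
PREN = 22.0 + 19.8 + 6.24 = 48.04

48.04


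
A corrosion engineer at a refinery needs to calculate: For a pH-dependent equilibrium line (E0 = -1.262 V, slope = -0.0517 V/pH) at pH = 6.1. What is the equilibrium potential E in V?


Apply the Pourbaix line equation: E = E0 + slope*pH
E = -1.262 + (-0.0517)*6.1 = -1.262 + (-0.31537) = -1.57737 V
Rounded to 3 decimal places: E = -1.577 V

-1.577 V


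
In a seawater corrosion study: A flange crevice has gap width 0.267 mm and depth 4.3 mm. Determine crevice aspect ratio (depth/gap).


Aspect ratio = depth / gap
Ratio = 4.3 / 0.267 = 16.1

16.1


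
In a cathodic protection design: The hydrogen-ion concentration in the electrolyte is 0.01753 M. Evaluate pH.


pH = −log10[H+]
pH = −log10(0.01753) = 1.76

1.76


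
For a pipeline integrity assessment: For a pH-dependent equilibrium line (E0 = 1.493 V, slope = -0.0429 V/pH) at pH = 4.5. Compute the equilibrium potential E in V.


Apply the Pourbaix line equation: E = E0 + slope*pH
E = 1.493 + (-0.0429)*4.5 = 1.493 + (-0.19305) = 1.29995 V
Rounded to 4 decimal places: E = 1.3000 V

1.3000 V


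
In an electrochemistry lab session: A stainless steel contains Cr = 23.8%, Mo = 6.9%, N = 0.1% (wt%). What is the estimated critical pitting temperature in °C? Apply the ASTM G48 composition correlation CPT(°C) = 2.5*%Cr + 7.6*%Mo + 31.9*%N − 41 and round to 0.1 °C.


Apply the ASTM G48 empirical CPT estimate: CPT(°C) = 2.5*%Cr + 7.6*%Mo + 31.9*%N − 41
2.5*23.8 = 59.5; 7.6*6.9 = 52.44; 31.9*0.1 = 3.19
CPT = 59.5 + 52.44 + 3.19 − 41 = 74.13 °C
Rounded to 0.1 °C: CPT ≈ 74.1 °C

74.1 °C


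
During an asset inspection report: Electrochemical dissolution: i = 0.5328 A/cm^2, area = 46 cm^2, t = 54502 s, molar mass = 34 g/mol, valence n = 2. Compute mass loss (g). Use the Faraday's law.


Apply Faraday's law: m = i*A*t*M / (n*F)
Total charge passed Q = i*A*t = 0.5328*46*54502 = 1335778.6176 C
m = Q*M/(n*F) = 1335778.6176*34/(2*96485) = 235.355 g

235.355 g


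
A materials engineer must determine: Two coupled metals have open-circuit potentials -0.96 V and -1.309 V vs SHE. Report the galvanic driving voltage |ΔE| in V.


Driving voltage is the absolute potential difference.
|ΔE| = |-0.96 − (-1.309)| = 0.349 V

0.349 V


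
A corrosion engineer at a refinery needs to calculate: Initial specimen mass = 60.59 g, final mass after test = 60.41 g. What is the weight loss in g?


Weight loss = initial − final
WL = 60.59 − 60.41 = 0.18 g

0.18 g


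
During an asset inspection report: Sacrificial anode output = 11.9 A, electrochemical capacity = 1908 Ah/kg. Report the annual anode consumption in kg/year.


Annual consumption = current * hours per year / capacity
Rate = 11.9 * 8760 / 1908 = 54.6 kg/year

54.6 kg/year


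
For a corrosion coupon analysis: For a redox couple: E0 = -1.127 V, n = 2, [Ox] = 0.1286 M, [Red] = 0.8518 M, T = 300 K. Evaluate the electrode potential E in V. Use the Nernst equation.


Apply the Nernst equation: E = E0 + (RT/nF)*ln([Ox]/[Red])
Step 1: RT/nF = 8.314*300/(2*96485) = 0.01292533 V
Step 2: [Ox]/[Red] = 0.1286/0.8518 = 0.150974
Step 3: ln(0.150974) = -1.890648
Step 4: correction = 0.01292533 * -1.890648 = -0.024 V
E = -1.127 + -0.024 = -1.151 V

-1.151 V


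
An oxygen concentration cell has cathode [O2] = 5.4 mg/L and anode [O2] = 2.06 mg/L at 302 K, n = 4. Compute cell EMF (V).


Apply the Nernst concentration-cell relation: E = (RT/nF)*ln(C_cathode/C_anode)
RT/nF = 8.314*302/(4*96485) = 0.00650575 V
ln(5.4/2.06) = 0.96369
E = 0.00650575 * 0.96369 = 0.00627 V

0.00627 V


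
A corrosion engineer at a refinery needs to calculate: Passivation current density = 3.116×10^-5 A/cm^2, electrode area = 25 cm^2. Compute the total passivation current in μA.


I = i_pass * A, then convert A → μA (×10^6)
I = 3.116×10^-5 * 25 * 10^6 = 779.0 μA

779.0 μA


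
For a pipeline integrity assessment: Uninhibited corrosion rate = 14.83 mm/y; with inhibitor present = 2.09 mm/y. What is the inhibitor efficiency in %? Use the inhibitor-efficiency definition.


Apply the inhibitor-efficiency definition: IE = (CR_blank − CR_inh)/CR_blank × 100
IE = (14.83 − 2.09) / 14.83 × 100
IE = 12.74 / 14.83 × 100 = 85.9 %

85.9 %


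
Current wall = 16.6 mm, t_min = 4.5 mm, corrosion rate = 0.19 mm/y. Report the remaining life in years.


Apply the remaining-life relation: RL = (t_current − t_min) / CR
RL = (16.6 − 4.5) / 0.19 = 12.1 / 0.19 = 63.7 years

63.7 years


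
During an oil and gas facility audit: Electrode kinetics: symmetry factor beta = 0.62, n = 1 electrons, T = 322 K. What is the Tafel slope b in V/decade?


Apply the Tafel slope relation: b = 2.303*R*T/(beta*n*F)
Numerator: 2.303 * 8.314 * 322 = 6165.38
Denominator: 0.62 * 1 * 96485 = 59820.7
b = 6165.38 / 59820.7 = 0.1031 V/decade

0.1031 V/decade


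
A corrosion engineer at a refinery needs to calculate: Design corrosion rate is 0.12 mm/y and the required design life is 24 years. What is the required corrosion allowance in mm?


Corrosion allowance = CR × design life
CA = 0.12 * 24 = 2.88 mm

2.88 mm


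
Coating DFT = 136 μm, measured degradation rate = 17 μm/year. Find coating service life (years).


Service life = thickness / degradation rate
Life = 136 / 17 = 8.0 years

8.0 years


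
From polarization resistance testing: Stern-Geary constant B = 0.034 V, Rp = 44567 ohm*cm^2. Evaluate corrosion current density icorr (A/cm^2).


Apply the Stern-Geary relation: icorr = B / Rp
icorr = 0.034 / 44567 = 7.629×10^-7 A/cm^2

7.629×10^-7 A/cm^2


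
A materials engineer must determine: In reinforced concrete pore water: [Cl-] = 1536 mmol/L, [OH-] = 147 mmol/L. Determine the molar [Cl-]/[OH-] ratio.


Threshold parameter = [Cl-] / [OH-] (molar basis; both in mmol/L, so units cancel)
Ratio = 1536 / 147 = 10.45

10.45


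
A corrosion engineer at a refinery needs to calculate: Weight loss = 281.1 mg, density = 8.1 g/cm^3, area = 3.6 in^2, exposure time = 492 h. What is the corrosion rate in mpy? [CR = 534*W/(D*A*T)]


Apply the mpy weight-loss relation: CR = 534 * W / (D * A * T)
Numerator: 534 * 281.1 = 150107.4
Denominator: 8.1 * 3.6 * 492 = 14346.72
CR = 150107.4 / 14346.72 = 10.463 mpy

10.463 mpy


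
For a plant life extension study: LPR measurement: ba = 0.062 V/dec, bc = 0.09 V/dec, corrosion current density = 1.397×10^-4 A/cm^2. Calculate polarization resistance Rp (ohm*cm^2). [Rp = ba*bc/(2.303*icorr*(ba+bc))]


Apply the Stern-Geary equation: Rp = ba*bc / (2.303*icorr*(ba+bc))
ba*bc = 0.062*0.09 = 0.00558
ba+bc = 0.152; 2.303*icorr*(ba+bc) = 2.303*1.397×10^-4*0.152 = 4.8902823×10^-5
Rp = 0.00558 / 4.8902823×10^-5 = 114.1 ohm*cm^2

114.1 ohm*cm^2


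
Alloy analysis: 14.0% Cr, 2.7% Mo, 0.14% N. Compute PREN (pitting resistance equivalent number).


Apply the PREN formula: PREN = Cr + 3.3*Mo + 16*N
PREN = 14.0 + 3.3*2.7 + 16*0.14
PREN = 14.0 + 8.91 + 2.24 = 25.15

25.15


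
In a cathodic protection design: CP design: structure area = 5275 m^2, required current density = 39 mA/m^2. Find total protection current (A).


I = area * current density, then convert mA → A (÷1000)
I = 5275 * 39 / 1000 = 205.73 A

205.73 A


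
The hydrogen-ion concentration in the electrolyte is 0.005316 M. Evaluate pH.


pH = −log10[H+]
pH = −log10(0.005316) = 2.27

2.27


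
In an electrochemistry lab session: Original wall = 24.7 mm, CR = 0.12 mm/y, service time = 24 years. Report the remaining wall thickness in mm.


Remaining wall = original − CR × time
t = 24.7 − 0.12*24 = 24.7 − 2.88 = 21.82 mm

21.82 mm


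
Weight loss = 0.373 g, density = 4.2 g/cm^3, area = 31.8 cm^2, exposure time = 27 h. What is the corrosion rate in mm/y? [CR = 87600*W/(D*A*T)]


Apply the mm/y weight-loss relation: CR = 87600 * W / (D * A * T)
Numerator: 87600 * 0.373 = 32674.8
Denominator: 4.2 * 31.8 * 27 = 3606.12
CR = 32674.8 / 3606.12 = 9.06093 mm/y

9.06093 mm/y


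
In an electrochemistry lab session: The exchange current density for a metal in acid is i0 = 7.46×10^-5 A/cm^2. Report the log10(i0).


i0 = 7.46×10^-5 A/cm^2
log10(i0) = -4.127

-4.127


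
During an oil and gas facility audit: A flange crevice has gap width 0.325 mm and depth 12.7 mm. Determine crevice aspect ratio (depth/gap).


Aspect ratio = depth / gap
Ratio = 12.7 / 0.325 = 39.1

39.1


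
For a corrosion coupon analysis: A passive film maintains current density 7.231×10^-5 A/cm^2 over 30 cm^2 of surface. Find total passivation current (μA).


I = i_pass * A, then convert A → μA (×10^6)
I = 7.231×10^-5 * 30 * 10^6 = 2169.3 μA

2169.3 μA


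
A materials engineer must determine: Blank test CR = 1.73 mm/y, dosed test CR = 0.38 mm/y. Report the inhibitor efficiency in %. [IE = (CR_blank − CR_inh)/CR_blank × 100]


Apply the inhibitor-efficiency definition: IE = (CR_blank − CR_inh)/CR_blank × 100
IE = (1.73 − 0.38) / 1.73 × 100
IE = 1.35 / 1.73 × 100 = 78.0 %

78.0 %


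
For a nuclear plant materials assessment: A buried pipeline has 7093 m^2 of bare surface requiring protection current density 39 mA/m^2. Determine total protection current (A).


I = area * current density, then convert mA → A (÷1000)
I = 7093 * 39 / 1000 = 276.63 A

276.63 A


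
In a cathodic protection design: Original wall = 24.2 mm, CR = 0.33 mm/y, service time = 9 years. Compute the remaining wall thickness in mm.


Remaining wall = original − CR × time
t = 24.2 − 0.33*9 = 24.2 − 2.97 = 21.23 mm

21.23 mm


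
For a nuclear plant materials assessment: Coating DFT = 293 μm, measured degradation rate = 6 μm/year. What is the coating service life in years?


Service life = thickness / degradation rate
Life = 293 / 6 = 48.8 years

48.8 years


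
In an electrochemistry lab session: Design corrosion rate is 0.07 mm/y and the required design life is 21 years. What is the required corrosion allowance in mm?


Corrosion allowance = CR × design life
CA = 0.07 * 21 = 1.47 mm

1.47 mm


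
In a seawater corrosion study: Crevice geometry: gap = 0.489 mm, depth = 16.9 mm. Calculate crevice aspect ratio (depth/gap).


Aspect ratio = depth / gap
Ratio = 16.9 / 0.489 = 34.6

34.6


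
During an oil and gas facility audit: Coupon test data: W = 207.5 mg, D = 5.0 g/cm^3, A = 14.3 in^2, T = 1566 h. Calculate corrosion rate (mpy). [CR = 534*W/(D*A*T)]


Apply the mpy weight-loss relation: CR = 534 * W / (D * A * T)
Numerator: 534 * 207.5 = 110805.0
Denominator: 5.0 * 14.3 * 1566 = 111969.0
CR = 110805.0 / 111969.0 = 0.9896 mpy

0.9896 mpy


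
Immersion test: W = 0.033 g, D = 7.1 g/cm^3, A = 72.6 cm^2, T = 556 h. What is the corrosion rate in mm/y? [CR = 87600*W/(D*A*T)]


Apply the mm/y weight-loss relation: CR = 87600 * W / (D * A * T)
Numerator: 87600 * 0.033 = 2890.8
Denominator: 7.1 * 72.6 * 556 = 286595.76
CR = 2890.8 / 286595.76 = 0.01009 mm/y

0.01009 mm/y


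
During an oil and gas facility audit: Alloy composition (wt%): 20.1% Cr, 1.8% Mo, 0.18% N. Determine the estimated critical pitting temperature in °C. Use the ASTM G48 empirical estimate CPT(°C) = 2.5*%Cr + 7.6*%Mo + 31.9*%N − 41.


Apply the ASTM G48 empirical CPT estimate: CPT(°C) = 2.5*%Cr + 7.6*%Mo + 31.9*%N − 41
2.5*20.1 = 50.25; 7.6*1.8 = 13.68; 31.9*0.18 = 5.742
CPT = 50.25 + 13.68 + 5.742 − 41 = 28.672 °C
Rounded to 0.1 °C: CPT ≈ 28.7 °C

28.7 °C


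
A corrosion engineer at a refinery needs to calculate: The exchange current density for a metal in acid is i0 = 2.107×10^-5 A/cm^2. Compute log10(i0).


i0 = 2.107×10^-5 A/cm^2
log10(i0) = -4.676

-4.676


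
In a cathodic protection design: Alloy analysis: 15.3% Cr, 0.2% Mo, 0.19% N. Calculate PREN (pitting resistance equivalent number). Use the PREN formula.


Apply the PREN formula: PREN = Cr + 3.3*Mo + 16*N
PREN = 15.3 + 3.3*0.2 + 16*0.19
PREN = 15.3 + 0.66 + 3.04 = 19.0

19.0


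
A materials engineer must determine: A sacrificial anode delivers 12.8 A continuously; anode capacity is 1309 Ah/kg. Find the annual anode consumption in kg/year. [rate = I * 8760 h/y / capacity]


Annual consumption = current * hours per year / capacity
Rate = 12.8 * 8760 / 1309 = 85.7 kg/year

85.7 kg/year


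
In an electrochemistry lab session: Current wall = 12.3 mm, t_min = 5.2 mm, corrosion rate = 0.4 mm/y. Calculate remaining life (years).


Apply the remaining-life relation: RL = (t_current − t_min) / CR
RL = (12.3 − 5.2) / 0.4 = 7.1 / 0.4 = 17.8 years

17.8 years


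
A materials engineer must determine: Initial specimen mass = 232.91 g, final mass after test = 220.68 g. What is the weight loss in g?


Weight loss = initial − final
WL = 232.91 − 220.68 = 12.23 g

12.23 g


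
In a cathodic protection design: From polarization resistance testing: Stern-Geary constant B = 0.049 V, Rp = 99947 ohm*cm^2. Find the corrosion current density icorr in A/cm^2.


Apply the Stern-Geary relation: icorr = B / Rp
icorr = 0.049 / 99947 = 4.903×10^-7 A/cm^2

4.903×10^-7 A/cm^2


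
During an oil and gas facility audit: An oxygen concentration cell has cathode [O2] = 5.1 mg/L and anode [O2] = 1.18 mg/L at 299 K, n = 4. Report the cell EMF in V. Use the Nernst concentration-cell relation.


Apply the Nernst concentration-cell relation: E = (RT/nF)*ln(C_cathode/C_anode)
RT/nF = 8.314*299/(4*96485) = 0.00644112 V
ln(5.1/1.18) = 1.46373
E = 0.00644112 * 1.46373 = 0.00943 V

0.00943 V


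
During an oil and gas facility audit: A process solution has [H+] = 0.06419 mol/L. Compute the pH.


pH = −log10[H+]
pH = −log10(0.06419) = 1.19

1.19


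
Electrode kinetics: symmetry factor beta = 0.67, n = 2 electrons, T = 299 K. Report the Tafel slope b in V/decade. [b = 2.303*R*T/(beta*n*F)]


Apply the Tafel slope relation: b = 2.303*R*T/(beta*n*F)
Numerator: 2.303 * 8.314 * 299 = 5725.0
Denominator: 0.67 * 2 * 96485 = 129289.9
b = 5725.0 / 129289.9 = 0.0443 V/decade

0.0443 V/decade


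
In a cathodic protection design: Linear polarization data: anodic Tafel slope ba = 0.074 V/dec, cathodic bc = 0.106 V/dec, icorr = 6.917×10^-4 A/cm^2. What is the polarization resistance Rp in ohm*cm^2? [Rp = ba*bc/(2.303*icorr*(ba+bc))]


Apply the Stern-Geary equation: Rp = ba*bc / (2.303*icorr*(ba+bc))
ba*bc = 0.074*0.106 = 0.007844
ba+bc = 0.18; 2.303*icorr*(ba+bc) = 2.303*6.917×10^-4*0.18 = 2.8673732×10^-4
Rp = 0.007844 / 2.8673732×10^-4 = 27.4 ohm*cm^2

27.4 ohm*cm^2


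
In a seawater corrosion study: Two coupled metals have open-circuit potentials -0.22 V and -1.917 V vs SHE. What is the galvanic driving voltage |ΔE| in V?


Driving voltage is the absolute potential difference.
|ΔE| = |-0.22 − (-1.917)| = 1.697 V

1.697 V


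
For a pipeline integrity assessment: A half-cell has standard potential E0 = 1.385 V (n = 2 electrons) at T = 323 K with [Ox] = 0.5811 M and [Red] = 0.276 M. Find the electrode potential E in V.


Apply the Nernst equation: E = E0 + (RT/nF)*ln([Ox]/[Red])
Step 1: RT/nF = 8.314*323/(2*96485) = 0.01391627 V
Step 2: [Ox]/[Red] = 0.5811/0.276 = 2.105435
Step 3: ln(2.105435) = 0.744522
Step 4: correction = 0.01391627 * 0.744522 = 0.0104 V
E = 1.385 + 0.0104 = 1.3954 V

1.3954 V


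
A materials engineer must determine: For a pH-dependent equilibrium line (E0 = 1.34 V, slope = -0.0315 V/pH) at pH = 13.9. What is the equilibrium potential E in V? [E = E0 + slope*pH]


Apply the Pourbaix line equation: E = E0 + slope*pH
E = 1.34 + (-0.0315)*13.9 = 1.34 + (-0.43785) = 0.90215 V
Rounded to 3 decimal places: E = 0.902 V

0.902 V


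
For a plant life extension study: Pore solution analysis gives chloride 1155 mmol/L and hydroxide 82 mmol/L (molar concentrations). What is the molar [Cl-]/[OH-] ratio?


Threshold parameter = [Cl-] / [OH-] (molar basis; both in mmol/L, so units cancel)
Ratio = 1155 / 82 = 14.09

14.09


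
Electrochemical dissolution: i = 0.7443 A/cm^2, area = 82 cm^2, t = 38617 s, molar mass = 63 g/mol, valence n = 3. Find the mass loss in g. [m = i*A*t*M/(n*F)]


Apply Faraday's law: m = i*A*t*M / (n*F)
Total charge passed Q = i*A*t = 0.7443*82*38617 = 2356895.9142 C
m = Q*M/(n*F) = 2356895.9142*63/(3*96485) = 512.979 g

512.979 g


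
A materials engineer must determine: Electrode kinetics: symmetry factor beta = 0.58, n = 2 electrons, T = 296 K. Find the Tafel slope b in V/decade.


Apply the Tafel slope relation: b = 2.303*R*T/(beta*n*F)
Numerator: 2.303 * 8.314 * 296 = 5667.55
Denominator: 0.58 * 2 * 96485 = 111922.6
b = 5667.55 / 111922.6 = 0.051 V/decade

0.051 V/decade


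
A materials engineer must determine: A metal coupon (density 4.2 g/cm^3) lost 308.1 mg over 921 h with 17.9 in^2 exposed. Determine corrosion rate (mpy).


Apply the mpy weight-loss relation: CR = 534 * W / (D * A * T)
Numerator: 534 * 308.1 = 164525.4
Denominator: 4.2 * 17.9 * 921 = 69240.78
CR = 164525.4 / 69240.78 = 2.3761 mpy

2.3761 mpy


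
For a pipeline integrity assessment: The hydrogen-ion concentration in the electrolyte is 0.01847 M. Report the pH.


pH = −log10[H+]
pH = −log10(0.01847) = 1.73

1.73


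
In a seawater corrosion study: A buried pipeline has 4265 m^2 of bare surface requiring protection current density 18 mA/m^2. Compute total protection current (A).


I = area * current density, then convert mA → A (÷1000)
I = 4265 * 18 / 1000 = 76.77 A

76.77 A


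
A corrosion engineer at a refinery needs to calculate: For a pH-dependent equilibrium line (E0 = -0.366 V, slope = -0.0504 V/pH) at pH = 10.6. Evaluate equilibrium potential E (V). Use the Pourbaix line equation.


Apply the Pourbaix line equation: E = E0 + slope*pH
E = -0.366 + (-0.0504)*10.6 = -0.366 + (-0.53424) = -0.90024 V
Rounded to 3 decimal places: E = -0.900 V

-0.900 V


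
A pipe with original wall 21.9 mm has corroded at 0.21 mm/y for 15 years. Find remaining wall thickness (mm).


Remaining wall = original − CR × time
t = 21.9 − 0.21*15 = 21.9 − 3.15 = 18.75 mm

18.75 mm


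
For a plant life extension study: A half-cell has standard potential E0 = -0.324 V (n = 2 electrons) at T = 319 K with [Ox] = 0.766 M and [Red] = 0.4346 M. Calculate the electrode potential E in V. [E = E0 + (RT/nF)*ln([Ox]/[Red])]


Apply the Nernst equation: E = E0 + (RT/nF)*ln([Ox]/[Red])
Step 1: RT/nF = 8.314*319/(2*96485) = 0.01374393 V
Step 2: [Ox]/[Red] = 0.766/0.4346 = 1.76254
Step 3: ln(1.76254) = 0.566756
Step 4: correction = 0.01374393 * 0.566756 = 0.008 V
E = -0.324 + 0.008 = -0.316 V

-0.316 V


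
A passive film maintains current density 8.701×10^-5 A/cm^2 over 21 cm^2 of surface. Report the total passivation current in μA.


I = i_pass * A, then convert A → μA (×10^6)
I = 8.701×10^-5 * 21 * 10^6 = 1827.21 μA

1827.21 μA


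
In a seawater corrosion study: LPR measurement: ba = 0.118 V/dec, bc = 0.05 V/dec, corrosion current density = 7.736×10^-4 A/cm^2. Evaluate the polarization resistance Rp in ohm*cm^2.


Apply the Stern-Geary equation: Rp = ba*bc / (2.303*icorr*(ba+bc))
ba*bc = 0.118*0.05 = 0.0059
ba+bc = 0.168; 2.303*icorr*(ba+bc) = 2.303*7.736×10^-4*0.168 = 2.9930893×10^-4
Rp = 0.0059 / 2.9930893×10^-4 = 19.7 ohm*cm^2

19.7 ohm*cm^2


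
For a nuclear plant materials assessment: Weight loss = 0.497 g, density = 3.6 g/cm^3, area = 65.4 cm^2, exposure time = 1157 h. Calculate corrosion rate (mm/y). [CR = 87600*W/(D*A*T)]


Apply the mm/y weight-loss relation: CR = 87600 * W / (D * A * T)
Numerator: 87600 * 0.497 = 43537.2
Denominator: 3.6 * 65.4 * 1157 = 272404.08
CR = 43537.2 / 272404.08 = 0.1598 mm/y

0.1598 mm/y


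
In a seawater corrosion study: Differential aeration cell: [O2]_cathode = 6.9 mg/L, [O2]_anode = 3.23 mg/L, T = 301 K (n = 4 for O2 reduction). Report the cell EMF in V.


Apply the Nernst concentration-cell relation: E = (RT/nF)*ln(C_cathode/C_anode)
RT/nF = 8.314*301/(4*96485) = 0.0064842 V
ln(6.9/3.23) = 0.75904
E = 0.0064842 * 0.75904 = 0.00492 V

0.00492 V
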